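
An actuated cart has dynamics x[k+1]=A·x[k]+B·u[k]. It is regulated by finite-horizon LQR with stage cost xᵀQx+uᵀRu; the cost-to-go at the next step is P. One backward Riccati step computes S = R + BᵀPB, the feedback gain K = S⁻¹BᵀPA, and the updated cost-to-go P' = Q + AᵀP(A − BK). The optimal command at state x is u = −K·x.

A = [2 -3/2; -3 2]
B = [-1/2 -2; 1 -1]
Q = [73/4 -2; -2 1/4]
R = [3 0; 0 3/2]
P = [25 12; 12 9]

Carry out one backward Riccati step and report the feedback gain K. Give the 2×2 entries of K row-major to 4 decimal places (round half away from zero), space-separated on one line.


-1.6572 1.1391 -0.1786 0.1847

BᵀP = [-0.5000 3.0000; -62.0000 -33.0000]
S = R + BᵀPB = [3 0; 0 3/2] + [3.2500 -2.0000; -2.0000 157.0000] = [6.2500 -2.0000; -2.0000 158.5000]
BᵀPA = [-10.0000 6.7500; -25.0000 27.0000]
K = S⁻¹·BᵀPA = [-1.6572 1.1391; -0.1786 0.1847]
A−BK = [0.8141 -0.5610; -1.5215 1.0456]
AᵀP(A−BK) = [15.9624 -10.9909; -10.9909 7.5735]
P' = Q + AᵀP(A−BK) = [34.2124 -12.9909; -12.9909 7.8235]
tr(P') = 42.0359


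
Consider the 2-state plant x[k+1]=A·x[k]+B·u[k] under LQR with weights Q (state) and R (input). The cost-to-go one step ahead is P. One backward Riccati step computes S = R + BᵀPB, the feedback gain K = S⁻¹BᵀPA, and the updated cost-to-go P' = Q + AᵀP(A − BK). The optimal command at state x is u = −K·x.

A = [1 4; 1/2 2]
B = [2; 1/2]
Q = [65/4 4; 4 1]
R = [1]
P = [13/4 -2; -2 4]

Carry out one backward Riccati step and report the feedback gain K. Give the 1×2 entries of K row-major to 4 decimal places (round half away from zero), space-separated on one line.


0.4091 1.6364

BᵀP = [5.5000 -2.0000]
S = R + BᵀPB = [1] + [10.0000] = [11.0000]
BᵀPA = [4.5000 18.0000]
K = S⁻¹·BᵀPA = [0.4091 1.6364]
A−BK = [0.1818 0.7273; 0.2955 1.1818]
AᵀP(A−BK) = [0.4091 1.6364; 1.6364 6.5455]
P' = Q + AᵀP(A−BK) = [16.6591 5.6364; 5.6364 7.5455]
tr(P') = 24.2045


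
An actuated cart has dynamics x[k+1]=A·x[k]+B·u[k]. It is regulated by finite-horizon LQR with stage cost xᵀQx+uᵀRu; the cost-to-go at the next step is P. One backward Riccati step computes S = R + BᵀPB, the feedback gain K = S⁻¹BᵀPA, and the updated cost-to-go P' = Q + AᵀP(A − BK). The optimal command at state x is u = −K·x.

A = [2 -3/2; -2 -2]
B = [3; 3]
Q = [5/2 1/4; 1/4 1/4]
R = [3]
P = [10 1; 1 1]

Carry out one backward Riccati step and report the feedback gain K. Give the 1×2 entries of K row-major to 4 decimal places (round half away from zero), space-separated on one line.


BᵀP = [33.0000 6.0000]
S = R + BᵀPB = [3] + [117.0000] = [120.0000]
BᵀPA = [54.0000 -61.5000]
K = S⁻¹·BᵀPA = [0.4500 -0.5125]
A−BK = [0.6500 0.0375; -3.3500 -0.4625]
AᵀP(A−BK) = [11.7000 0.6750; 0.6750 0.9813]
P' = Q + AᵀP(A−BK) = [14.2000 0.9250; 0.9250 1.2313]
tr(P') = 15.4313

0.4500 -0.5125


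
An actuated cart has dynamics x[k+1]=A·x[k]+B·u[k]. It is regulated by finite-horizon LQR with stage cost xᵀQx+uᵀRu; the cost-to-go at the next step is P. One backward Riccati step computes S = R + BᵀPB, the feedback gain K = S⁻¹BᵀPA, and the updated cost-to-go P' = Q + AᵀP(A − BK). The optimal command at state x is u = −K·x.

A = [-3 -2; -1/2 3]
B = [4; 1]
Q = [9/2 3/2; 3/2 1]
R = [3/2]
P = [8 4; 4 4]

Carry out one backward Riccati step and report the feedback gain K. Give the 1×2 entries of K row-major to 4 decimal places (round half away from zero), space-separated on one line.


BᵀP = [36.0000 20.0000]
S = R + BᵀPB = [3/2] + [164.0000] = [165.5000]
BᵀPA = [-118.0000 -12.0000]
K = S⁻¹·BᵀPA = [-0.7130 -0.0725]
A−BK = [-0.1480 -1.7100; 0.2130 3.0725]
AᵀP(A−BK) = [0.8671 1.4441; 1.4441 19.1299]
P' = Q + AᵀP(A−BK) = [5.3671 2.9441; 2.9441 20.1299]
tr(P') = 25.4970

-0.7130 -0.0725


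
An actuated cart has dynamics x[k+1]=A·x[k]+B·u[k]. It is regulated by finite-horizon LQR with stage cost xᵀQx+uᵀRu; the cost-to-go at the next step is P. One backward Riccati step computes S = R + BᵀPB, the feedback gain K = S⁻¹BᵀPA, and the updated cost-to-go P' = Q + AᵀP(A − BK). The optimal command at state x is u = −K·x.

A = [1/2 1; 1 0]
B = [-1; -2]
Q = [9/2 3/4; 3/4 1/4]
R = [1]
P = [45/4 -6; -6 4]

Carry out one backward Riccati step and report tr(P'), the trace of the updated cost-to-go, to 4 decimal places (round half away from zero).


16.0588

BᵀP = [0.7500 -2.0000]
S = R + BᵀPB = [1] + [3.2500] = [4.2500]
BᵀPA = [-1.6250 0.7500]
K = S⁻¹·BᵀPA = [-0.3824 0.1765]
A−BK = [0.1176 1.1765; 0.2353 0.3529]
AᵀP(A−BK) = [0.1912 -0.0882; -0.0882 11.1176]
P' = Q + AᵀP(A−BK) = [4.6912 0.6618; 0.6618 11.3676]
tr(P') = 16.0588


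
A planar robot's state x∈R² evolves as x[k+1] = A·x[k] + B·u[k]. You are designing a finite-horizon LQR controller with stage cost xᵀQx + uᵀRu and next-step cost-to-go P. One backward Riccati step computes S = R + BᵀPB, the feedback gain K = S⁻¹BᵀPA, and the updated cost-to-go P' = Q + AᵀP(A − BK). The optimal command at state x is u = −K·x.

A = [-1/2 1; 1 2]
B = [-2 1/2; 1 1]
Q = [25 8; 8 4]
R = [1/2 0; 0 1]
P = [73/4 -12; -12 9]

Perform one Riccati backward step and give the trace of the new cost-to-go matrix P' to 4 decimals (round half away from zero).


BᵀP = [-48.5000 33.0000; -2.8750 3.0000]
S = R + BᵀPB = [1/2 0; 0 1] + [130.0000 8.7500; 8.7500 1.5625] = [130.5000 8.7500; 8.7500 2.5625]
BᵀPA = [57.2500 17.5000; 4.4375 3.1250]
K = S⁻¹·BᵀPA = [0.4184 0.0679; 0.3031 0.9878]
A−BK = [0.1852 0.6419; 0.2785 0.9444]
AᵀP(A−BK) = [0.2655 0.6062; 0.6062 1.9755]
P' = Q + AᵀP(A−BK) = [25.2655 8.6062; 8.6062 5.9755]
tr(P') = 31.2411

31.2411


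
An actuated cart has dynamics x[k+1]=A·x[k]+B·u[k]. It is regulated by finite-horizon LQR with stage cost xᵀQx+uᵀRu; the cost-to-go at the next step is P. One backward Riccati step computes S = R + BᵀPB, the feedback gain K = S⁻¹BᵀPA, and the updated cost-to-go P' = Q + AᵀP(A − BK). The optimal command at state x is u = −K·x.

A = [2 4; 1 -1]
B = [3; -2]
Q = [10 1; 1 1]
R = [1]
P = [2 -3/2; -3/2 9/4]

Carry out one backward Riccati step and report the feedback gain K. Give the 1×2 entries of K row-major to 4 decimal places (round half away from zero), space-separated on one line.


0.1957 0.9783

BᵀP = [9.0000 -9.0000]
S = R + BᵀPB = [1] + [45.0000] = [46.0000]
BᵀPA = [9.0000 45.0000]
K = S⁻¹·BᵀPA = [0.1957 0.9783]
A−BK = [1.4130 1.0652; 1.3913 0.9565]
AᵀP(A−BK) = [2.4891 1.9457; 1.9457 2.2283]
P' = Q + AᵀP(A−BK) = [12.4891 2.9457; 2.9457 3.2283]
tr(P') = 15.7174


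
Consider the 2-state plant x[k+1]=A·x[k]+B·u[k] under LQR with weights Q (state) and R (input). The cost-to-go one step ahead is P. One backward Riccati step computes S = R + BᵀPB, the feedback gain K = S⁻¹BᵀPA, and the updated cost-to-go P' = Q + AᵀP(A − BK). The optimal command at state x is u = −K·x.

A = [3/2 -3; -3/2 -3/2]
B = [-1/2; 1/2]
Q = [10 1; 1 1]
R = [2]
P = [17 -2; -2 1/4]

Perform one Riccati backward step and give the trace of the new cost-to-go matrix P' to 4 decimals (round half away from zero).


61.3269

BᵀP = [-9.5000 1.1250]
S = R + BᵀPB = [2] + [5.3125] = [7.3125]
BᵀPA = [-15.9375 26.8125]
K = S⁻¹·BᵀPA = [-2.1795 3.6667]
A−BK = [0.4103 -1.1667; -0.4103 -3.3333]
AᵀP(A−BK) = [13.0769 -22.0000; -22.0000 37.2500]
P' = Q + AᵀP(A−BK) = [23.0769 -21.0000; -21.0000 38.2500]
tr(P') = 61.3269


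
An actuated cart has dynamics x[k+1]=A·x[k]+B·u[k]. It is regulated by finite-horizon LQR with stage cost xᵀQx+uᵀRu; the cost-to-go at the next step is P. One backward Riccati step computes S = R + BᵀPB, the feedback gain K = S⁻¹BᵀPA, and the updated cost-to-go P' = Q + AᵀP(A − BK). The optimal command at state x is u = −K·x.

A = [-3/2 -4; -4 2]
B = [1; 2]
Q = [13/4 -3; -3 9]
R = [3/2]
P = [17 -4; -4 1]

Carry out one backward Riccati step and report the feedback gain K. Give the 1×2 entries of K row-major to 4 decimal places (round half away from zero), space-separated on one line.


-0.8462 -6.1538

BᵀP = [9.0000 -2.0000]
S = R + BᵀPB = [3/2] + [5.0000] = [6.5000]
BᵀPA = [-5.5000 -40.0000]
K = S⁻¹·BᵀPA = [-0.8462 -6.1538]
A−BK = [-0.6538 2.1538; -2.3077 14.3077]
AᵀP(A−BK) = [1.5962 8.1538; 8.1538 93.8462]
P' = Q + AᵀP(A−BK) = [4.8462 5.1538; 5.1538 102.8462]
tr(P') = 107.6923


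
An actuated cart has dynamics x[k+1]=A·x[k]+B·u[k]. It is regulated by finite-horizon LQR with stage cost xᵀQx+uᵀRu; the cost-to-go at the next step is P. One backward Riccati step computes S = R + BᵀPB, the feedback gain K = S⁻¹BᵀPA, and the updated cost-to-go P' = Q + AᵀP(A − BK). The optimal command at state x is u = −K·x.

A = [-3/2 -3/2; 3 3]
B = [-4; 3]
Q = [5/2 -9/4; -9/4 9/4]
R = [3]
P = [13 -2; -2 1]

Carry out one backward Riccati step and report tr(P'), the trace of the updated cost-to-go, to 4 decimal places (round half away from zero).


9.7873

BᵀP = [-58.0000 11.0000]
S = R + BᵀPB = [3] + [265.0000] = [268.0000]
BᵀPA = [120.0000 120.0000]
K = S⁻¹·BᵀPA = [0.4478 0.4478]
A−BK = [0.2910 0.2910; 1.6567 1.6567]
AᵀP(A−BK) = [2.5187 2.5187; 2.5187 2.5187]
P' = Q + AᵀP(A−BK) = [5.0187 0.2687; 0.2687 4.7687]
tr(P') = 9.7873


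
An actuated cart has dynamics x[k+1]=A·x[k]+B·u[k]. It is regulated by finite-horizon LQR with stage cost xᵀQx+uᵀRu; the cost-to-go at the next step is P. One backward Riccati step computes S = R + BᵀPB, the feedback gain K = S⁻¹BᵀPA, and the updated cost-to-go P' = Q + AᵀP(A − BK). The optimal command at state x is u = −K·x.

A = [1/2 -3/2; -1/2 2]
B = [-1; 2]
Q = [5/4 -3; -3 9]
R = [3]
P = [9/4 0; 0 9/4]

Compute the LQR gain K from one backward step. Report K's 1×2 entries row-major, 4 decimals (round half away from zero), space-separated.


-0.2368 0.8684

BᵀP = [-2.2500 4.5000]
S = R + BᵀPB = [3] + [11.2500] = [14.2500]
BᵀPA = [-3.3750 12.3750]
K = S⁻¹·BᵀPA = [-0.2368 0.8684]
A−BK = [0.2632 -0.6316; -0.0263 0.2632]
AᵀP(A−BK) = [0.3257 -1.0066; -1.0066 3.3158]
P' = Q + AᵀP(A−BK) = [1.5757 -4.0066; -4.0066 12.3158]
tr(P') = 13.8914


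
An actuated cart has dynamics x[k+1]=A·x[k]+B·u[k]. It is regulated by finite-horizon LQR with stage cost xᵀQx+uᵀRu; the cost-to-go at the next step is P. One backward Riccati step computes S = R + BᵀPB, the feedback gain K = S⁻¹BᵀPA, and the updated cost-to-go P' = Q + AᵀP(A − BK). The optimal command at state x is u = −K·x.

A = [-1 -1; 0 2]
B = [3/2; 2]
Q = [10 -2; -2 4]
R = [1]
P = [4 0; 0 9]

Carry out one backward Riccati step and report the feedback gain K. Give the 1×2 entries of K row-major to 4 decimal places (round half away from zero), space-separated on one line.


BᵀP = [6.0000 18.0000]
S = R + BᵀPB = [1] + [45.0000] = [46.0000]
BᵀPA = [-6.0000 30.0000]
K = S⁻¹·BᵀPA = [-0.1304 0.6522]
A−BK = [-0.8043 -1.9783; 0.2609 0.6957]
AᵀP(A−BK) = [3.2174 7.9130; 7.9130 20.4348]
P' = Q + AᵀP(A−BK) = [13.2174 5.9130; 5.9130 24.4348]
tr(P') = 37.6522

-0.1304 0.6522


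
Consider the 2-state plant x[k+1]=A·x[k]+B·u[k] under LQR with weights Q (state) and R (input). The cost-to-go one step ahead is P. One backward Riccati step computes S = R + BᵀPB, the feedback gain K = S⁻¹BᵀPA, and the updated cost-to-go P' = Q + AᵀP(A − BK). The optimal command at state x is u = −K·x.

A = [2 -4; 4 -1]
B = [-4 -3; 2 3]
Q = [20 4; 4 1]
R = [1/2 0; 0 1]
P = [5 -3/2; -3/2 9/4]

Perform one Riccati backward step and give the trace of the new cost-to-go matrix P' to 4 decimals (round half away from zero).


BᵀP = [-23.0000 10.5000; -19.5000 11.2500]
S = R + BᵀPB = [1/2 0; 0 1] + [113.0000 100.5000; 100.5000 92.2500] = [113.5000 100.5000; 100.5000 93.2500]
BᵀPA = [-4.0000 81.5000; 6.0000 66.7500]
K = S⁻¹·BᵀPA = [-2.0181 1.8434; 2.2393 -1.2709]
A−BK = [0.6456 -0.4391; 1.3182 -0.8741]
AᵀP(A−BK) = [10.4916 -7.0013; -7.0013 4.8460]
P' = Q + AᵀP(A−BK) = [30.4916 -3.0013; -3.0013 5.8460]
tr(P') = 36.3376

36.3376


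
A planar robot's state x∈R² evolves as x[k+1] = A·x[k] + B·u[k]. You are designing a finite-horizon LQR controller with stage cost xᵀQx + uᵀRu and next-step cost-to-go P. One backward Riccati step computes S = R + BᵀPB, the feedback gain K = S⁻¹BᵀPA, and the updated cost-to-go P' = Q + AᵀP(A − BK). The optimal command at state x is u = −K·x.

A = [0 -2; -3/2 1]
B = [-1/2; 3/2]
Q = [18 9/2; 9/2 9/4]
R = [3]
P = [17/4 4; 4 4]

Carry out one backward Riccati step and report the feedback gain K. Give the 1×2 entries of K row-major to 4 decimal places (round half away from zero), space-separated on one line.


BᵀP = [3.8750 4.0000]
S = R + BᵀPB = [3] + [4.0625] = [7.0625]
BᵀPA = [-6.0000 -3.7500]
K = S⁻¹·BᵀPA = [-0.8496 -0.5310]
A−BK = [-0.4248 -2.2655; -0.2257 1.7965]
AᵀP(A−BK) = [3.9027 2.8142; 2.8142 3.0088]
P' = Q + AᵀP(A−BK) = [21.9027 7.3142; 7.3142 5.2588]
tr(P') = 27.1615

-0.8496 -0.5310


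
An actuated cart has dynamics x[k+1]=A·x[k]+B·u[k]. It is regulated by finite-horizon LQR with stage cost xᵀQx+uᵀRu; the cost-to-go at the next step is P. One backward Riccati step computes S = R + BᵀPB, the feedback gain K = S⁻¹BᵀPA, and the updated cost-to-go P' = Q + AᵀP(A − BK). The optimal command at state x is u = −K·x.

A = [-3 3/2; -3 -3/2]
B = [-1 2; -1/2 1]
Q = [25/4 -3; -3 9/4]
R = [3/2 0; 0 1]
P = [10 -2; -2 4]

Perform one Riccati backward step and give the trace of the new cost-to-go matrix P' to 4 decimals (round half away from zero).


40.1047

BᵀP = [-9.0000 0.0000; 18.0000 0.0000]
S = R + BᵀPB = [3/2 0; 0 1] + [9.0000 -18.0000; -18.0000 36.0000] = [10.5000 -18.0000; -18.0000 37.0000]
BᵀPA = [27.0000 -13.5000; -54.0000 27.0000]
K = S⁻¹·BᵀPA = [0.4186 -0.2093; -1.2558 0.6279]
A−BK = [-0.0698 0.0349; -1.5349 -2.2326]
AᵀP(A−BK) = [10.8837 12.5581; 12.5581 20.7209]
P' = Q + AᵀP(A−BK) = [17.1337 9.5581; 9.5581 22.9709]
tr(P') = 40.1047


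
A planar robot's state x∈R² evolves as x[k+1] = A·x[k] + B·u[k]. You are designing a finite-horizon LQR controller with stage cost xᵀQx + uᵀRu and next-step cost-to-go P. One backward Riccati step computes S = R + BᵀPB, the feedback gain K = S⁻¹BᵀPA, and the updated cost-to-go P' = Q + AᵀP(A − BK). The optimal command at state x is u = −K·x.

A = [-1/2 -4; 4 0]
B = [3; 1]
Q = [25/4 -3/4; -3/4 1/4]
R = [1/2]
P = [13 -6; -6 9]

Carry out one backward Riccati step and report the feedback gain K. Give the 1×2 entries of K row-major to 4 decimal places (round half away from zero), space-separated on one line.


BᵀP = [33.0000 -9.0000]
S = R + BᵀPB = [1/2] + [90.0000] = [90.5000]
BᵀPA = [-52.5000 -132.0000]
K = S⁻¹·BᵀPA = [-0.5801 -1.4586]
A−BK = [1.2403 0.3757; 4.5801 1.4586]
AᵀP(A−BK) = [140.7942 45.4254; 45.4254 15.4696]
P' = Q + AᵀP(A−BK) = [147.0442 44.6754; 44.6754 15.7196]
tr(P') = 162.7638

-0.5801 -1.4586


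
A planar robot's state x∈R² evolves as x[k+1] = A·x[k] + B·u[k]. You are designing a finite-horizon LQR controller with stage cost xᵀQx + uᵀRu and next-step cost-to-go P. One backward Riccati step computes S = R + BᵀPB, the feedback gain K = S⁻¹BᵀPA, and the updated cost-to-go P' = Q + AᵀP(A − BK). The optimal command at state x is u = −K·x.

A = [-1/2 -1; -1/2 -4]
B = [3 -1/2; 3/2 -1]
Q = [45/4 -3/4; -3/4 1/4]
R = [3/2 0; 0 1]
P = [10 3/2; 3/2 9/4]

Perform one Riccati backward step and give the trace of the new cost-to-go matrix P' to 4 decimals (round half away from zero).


BᵀP = [32.2500 7.8750; -6.5000 -3.0000]
S = R + BᵀPB = [3/2 0; 0 1] + [108.5625 -24.0000; -24.0000 6.2500] = [110.0625 -24.0000; -24.0000 7.2500]
BᵀPA = [-20.0625 -63.7500; 4.7500 18.5000]
K = S⁻¹·BᵀPA = [-0.1417 -0.0819; 0.1861 2.2805]
A−BK = [0.0182 0.3861; -0.1014 -1.5966]
AᵀP(A−BK) = [0.0856 0.7738; 0.7738 10.5875]
P' = Q + AᵀP(A−BK) = [11.3356 0.0238; 0.0238 10.8375]
tr(P') = 22.1732

22.1732


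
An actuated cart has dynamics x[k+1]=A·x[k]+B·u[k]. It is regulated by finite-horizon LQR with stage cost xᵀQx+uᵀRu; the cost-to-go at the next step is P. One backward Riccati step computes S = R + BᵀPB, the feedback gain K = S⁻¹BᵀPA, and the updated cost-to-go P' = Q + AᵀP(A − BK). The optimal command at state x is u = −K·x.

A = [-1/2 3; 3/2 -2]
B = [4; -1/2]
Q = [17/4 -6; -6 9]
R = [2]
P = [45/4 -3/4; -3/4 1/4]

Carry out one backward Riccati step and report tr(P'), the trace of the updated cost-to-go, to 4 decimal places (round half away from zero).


15.4166

BᵀP = [45.3750 -3.1250]
S = R + BᵀPB = [2] + [183.0625] = [185.0625]
BᵀPA = [-27.3750 142.3750]
K = S⁻¹·BᵀPA = [-0.1479 0.7693]
A−BK = [0.0917 -0.0773; 1.4260 -1.6153]
AᵀP(A−BK) = [0.4506 -0.6895; -0.6895 1.7160]
P' = Q + AᵀP(A−BK) = [4.7006 -6.6895; -6.6895 10.7160]
tr(P') = 15.4166


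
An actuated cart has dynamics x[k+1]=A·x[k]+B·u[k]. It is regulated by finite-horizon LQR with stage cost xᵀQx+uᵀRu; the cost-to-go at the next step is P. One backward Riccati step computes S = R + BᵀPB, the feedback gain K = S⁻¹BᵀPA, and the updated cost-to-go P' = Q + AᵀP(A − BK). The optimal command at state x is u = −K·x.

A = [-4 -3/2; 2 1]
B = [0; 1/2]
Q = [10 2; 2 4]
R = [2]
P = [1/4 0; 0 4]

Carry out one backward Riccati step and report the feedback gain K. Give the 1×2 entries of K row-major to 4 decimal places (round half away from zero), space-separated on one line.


1.3333 0.6667

BᵀP = [0.0000 2.0000]
S = R + BᵀPB = [2] + [1.0000] = [3.0000]
BᵀPA = [4.0000 2.0000]
K = S⁻¹·BᵀPA = [1.3333 0.6667]
A−BK = [-4.0000 -1.5000; 1.3333 0.6667]
AᵀP(A−BK) = [14.6667 6.8333; 6.8333 3.2292]
P' = Q + AᵀP(A−BK) = [24.6667 8.8333; 8.8333 7.2292]
tr(P') = 31.8958


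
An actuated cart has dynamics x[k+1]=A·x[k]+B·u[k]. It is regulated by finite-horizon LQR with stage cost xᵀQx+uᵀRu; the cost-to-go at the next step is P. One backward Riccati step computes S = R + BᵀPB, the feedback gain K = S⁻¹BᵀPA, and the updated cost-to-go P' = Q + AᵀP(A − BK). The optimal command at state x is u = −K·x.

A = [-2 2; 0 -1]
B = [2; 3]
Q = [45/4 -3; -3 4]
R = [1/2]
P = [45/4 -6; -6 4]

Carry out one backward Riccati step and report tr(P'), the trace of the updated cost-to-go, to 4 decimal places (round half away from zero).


116.1974

BᵀP = [4.5000 0.0000]
S = R + BᵀPB = [1/2] + [9.0000] = [9.5000]
BᵀPA = [-9.0000 9.0000]
K = S⁻¹·BᵀPA = [-0.9474 0.9474]
A−BK = [-0.1053 0.1053; 2.8421 -3.8421]
AᵀP(A−BK) = [36.4737 -48.4737; -48.4737 64.4737]
P' = Q + AᵀP(A−BK) = [47.7237 -51.4737; -51.4737 68.4737]
tr(P') = 116.1974


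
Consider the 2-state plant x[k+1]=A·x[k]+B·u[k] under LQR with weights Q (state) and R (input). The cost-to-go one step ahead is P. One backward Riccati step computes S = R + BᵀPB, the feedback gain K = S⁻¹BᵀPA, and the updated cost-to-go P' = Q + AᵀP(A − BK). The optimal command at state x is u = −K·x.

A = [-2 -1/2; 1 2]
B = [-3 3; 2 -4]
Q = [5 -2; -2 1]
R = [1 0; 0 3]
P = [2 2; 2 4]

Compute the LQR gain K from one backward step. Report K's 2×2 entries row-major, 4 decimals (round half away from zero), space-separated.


BᵀP = [-2.0000 2.0000; -2.0000 -10.0000]
S = R + BᵀPB = [1 0; 0 3] + [10.0000 -14.0000; -14.0000 34.0000] = [11.0000 -14.0000; -14.0000 37.0000]
BᵀPA = [6.0000 5.0000; -6.0000 -19.0000]
K = S⁻¹·BᵀPA = [0.6540 -0.3839; 0.0853 -0.6588]
A−BK = [-0.2938 0.3246; 0.0332 0.1327]
AᵀP(A−BK) = [0.5877 -0.6493; -0.6493 1.9028]
P' = Q + AᵀP(A−BK) = [5.5877 -2.6493; -2.6493 2.9028]
tr(P') = 8.4905

0.6540 -0.3839 0.0853 -0.6588


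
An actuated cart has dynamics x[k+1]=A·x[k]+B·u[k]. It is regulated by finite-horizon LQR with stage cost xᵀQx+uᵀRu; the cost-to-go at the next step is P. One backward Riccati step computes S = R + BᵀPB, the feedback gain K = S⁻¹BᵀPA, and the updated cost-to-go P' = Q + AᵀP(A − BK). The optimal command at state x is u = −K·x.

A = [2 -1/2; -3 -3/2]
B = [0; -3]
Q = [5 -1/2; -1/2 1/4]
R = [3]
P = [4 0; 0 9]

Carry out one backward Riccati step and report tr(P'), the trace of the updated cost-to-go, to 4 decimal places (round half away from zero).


25.8661

BᵀP = [0.0000 -27.0000]
S = R + BᵀPB = [3] + [81.0000] = [84.0000]
BᵀPA = [81.0000 40.5000]
K = S⁻¹·BᵀPA = [0.9643 0.4821]
A−BK = [2.0000 -0.5000; -0.1071 -0.0536]
AᵀP(A−BK) = [18.8929 -2.5536; -2.5536 1.7232]
P' = Q + AᵀP(A−BK) = [23.8929 -3.0536; -3.0536 1.9732]
tr(P') = 25.8661


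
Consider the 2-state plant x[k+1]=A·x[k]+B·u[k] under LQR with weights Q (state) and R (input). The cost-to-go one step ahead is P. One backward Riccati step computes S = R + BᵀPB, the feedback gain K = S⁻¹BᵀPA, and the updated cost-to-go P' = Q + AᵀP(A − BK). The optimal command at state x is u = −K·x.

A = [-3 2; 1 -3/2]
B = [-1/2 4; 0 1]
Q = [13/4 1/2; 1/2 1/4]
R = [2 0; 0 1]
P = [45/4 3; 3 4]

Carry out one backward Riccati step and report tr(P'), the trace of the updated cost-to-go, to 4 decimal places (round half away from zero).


BᵀP = [-5.6250 -1.5000; 48.0000 16.0000]
S = R + BᵀPB = [2 0; 0 1] + [2.8125 -24.0000; -24.0000 208.0000] = [4.8125 -24.0000; -24.0000 209.0000]
BᵀPA = [15.3750 -9.0000; -128.0000 72.0000]
K = S⁻¹·BᵀPA = [0.3289 -0.3560; -0.5747 0.3036]
A−BK = [-0.5369 0.6075; 1.5747 -1.8036]
AᵀP(A−BK) = [8.6352 -9.6635; -9.6635 10.9356]
P' = Q + AᵀP(A−BK) = [11.8852 -9.1635; -9.1635 11.1856]
tr(P') = 23.0707

23.0707


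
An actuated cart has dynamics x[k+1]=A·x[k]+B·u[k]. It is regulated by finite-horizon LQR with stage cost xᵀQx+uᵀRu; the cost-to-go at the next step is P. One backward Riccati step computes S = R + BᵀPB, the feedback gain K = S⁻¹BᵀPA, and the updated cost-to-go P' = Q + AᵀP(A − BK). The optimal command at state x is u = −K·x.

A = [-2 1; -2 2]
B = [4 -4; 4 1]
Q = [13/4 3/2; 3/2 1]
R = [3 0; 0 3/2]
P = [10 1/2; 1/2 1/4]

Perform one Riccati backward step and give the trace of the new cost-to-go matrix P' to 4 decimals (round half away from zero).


BᵀP = [42.0000 3.0000; -39.5000 -1.7500]
S = R + BᵀPB = [3 0; 0 3/2] + [180.0000 -165.0000; -165.0000 156.2500] = [183.0000 -165.0000; -165.0000 157.7500]
BᵀPA = [-90.0000 48.0000; 82.5000 -43.0000]
K = S⁻¹·BᵀPA = [-0.3560 0.2903; 0.1506 0.0310]
A−BK = [0.0265 -0.0370; -0.7266 0.8079]
AᵀP(A−BK) = [0.5340 -0.4354; -0.4354 0.4012]
P' = Q + AᵀP(A−BK) = [3.7840 1.0646; 1.0646 1.4012]
tr(P') = 5.1852

5.1852


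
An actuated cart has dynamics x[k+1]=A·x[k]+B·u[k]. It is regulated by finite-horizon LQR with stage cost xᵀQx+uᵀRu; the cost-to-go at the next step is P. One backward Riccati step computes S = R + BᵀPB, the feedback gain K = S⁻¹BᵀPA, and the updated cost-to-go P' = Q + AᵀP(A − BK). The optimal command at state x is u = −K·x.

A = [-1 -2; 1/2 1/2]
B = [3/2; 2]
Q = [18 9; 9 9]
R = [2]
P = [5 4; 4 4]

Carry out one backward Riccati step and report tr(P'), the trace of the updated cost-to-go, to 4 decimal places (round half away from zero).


BᵀP = [15.5000 14.0000]
S = R + BᵀPB = [2] + [51.2500] = [53.2500]
BᵀPA = [-8.5000 -24.0000]
K = S⁻¹·BᵀPA = [-0.1596 -0.4507]
A−BK = [-0.7606 -1.3239; 0.8192 1.4014]
AᵀP(A−BK) = [0.6432 1.1690; 1.1690 2.1831]
P' = Q + AᵀP(A−BK) = [18.6432 10.1690; 10.1690 11.1831]
tr(P') = 29.8263

29.8263


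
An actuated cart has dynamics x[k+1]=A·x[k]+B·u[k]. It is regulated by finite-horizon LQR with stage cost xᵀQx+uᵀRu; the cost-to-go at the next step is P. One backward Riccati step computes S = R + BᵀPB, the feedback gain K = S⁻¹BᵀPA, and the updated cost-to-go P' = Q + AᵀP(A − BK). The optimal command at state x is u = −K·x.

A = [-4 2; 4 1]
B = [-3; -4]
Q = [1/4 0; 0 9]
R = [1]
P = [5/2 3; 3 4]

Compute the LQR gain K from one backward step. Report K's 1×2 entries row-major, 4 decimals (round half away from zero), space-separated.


-0.1379 -0.4013

BᵀP = [-19.5000 -25.0000]
S = R + BᵀPB = [1] + [158.5000] = [159.5000]
BᵀPA = [-22.0000 -64.0000]
K = S⁻¹·BᵀPA = [-0.1379 -0.4013]
A−BK = [-4.4138 0.7962; 3.4483 -0.6050]
AᵀP(A−BK) = [4.9655 -0.8276; -0.8276 0.3197]
P' = Q + AᵀP(A−BK) = [5.2155 -0.8276; -0.8276 9.3197]
tr(P') = 14.5353


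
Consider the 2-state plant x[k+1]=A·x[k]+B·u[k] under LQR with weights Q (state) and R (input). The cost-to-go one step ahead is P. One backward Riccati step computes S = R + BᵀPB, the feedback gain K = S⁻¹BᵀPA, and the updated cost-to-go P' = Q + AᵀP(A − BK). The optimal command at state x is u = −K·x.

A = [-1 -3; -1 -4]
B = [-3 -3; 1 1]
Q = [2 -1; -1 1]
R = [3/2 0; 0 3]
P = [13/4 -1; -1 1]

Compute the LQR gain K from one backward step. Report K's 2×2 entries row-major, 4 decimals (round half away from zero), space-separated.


0.1208 0.2908 0.0604 0.1454

BᵀP = [-10.7500 4.0000; -10.7500 4.0000]
S = R + BᵀPB = [3/2 0; 0 3] + [36.2500 36.2500; 36.2500 36.2500] = [37.7500 36.2500; 36.2500 39.2500]
BᵀPA = [6.7500 16.2500; 6.7500 16.2500]
K = S⁻¹·BᵀPA = [0.1208 0.2908; 0.0604 0.1454]
A−BK = [-0.4564 -1.6913; -1.1812 -4.4362]
AᵀP(A−BK) = [1.0268 3.8054; 3.8054 14.1611]
P' = Q + AᵀP(A−BK) = [3.0268 2.8054; 2.8054 15.1611]
tr(P') = 18.1879


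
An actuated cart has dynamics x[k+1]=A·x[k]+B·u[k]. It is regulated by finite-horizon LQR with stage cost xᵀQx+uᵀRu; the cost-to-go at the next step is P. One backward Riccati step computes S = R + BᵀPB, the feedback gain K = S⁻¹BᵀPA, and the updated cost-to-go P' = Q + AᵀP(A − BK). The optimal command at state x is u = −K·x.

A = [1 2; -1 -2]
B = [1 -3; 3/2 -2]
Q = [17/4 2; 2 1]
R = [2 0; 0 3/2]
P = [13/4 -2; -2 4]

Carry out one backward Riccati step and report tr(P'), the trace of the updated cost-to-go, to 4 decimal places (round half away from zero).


BᵀP = [0.2500 4.0000; -5.7500 -2.0000]
S = R + BᵀPB = [2 0; 0 3/2] + [6.2500 -8.7500; -8.7500 21.2500] = [8.2500 -8.7500; -8.7500 22.7500]
BᵀPA = [-3.7500 -7.5000; -3.7500 -7.5000]
K = S⁻¹·BᵀPA = [-1.0630 -2.1260; -0.5737 -1.1474]
A−BK = [0.3420 0.6839; -0.5529 -1.1057]
AᵀP(A−BK) = [5.1125 10.2250; 10.2250 20.4499]
P' = Q + AᵀP(A−BK) = [9.3625 12.2250; 12.2250 21.4499]
tr(P') = 30.8124

30.8124


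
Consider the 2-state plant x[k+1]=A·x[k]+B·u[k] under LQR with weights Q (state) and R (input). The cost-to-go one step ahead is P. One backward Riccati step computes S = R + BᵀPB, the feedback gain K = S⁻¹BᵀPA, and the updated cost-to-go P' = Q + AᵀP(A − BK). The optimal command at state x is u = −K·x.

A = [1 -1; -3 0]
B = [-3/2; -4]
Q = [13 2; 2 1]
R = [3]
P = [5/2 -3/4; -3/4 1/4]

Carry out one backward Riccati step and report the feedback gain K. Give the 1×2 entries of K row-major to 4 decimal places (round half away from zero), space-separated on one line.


-0.3103 0.2069

BᵀP = [-0.7500 0.1250]
S = R + BᵀPB = [3] + [0.6250] = [3.6250]
BᵀPA = [-1.1250 0.7500]
K = S⁻¹·BᵀPA = [-0.3103 0.2069]
A−BK = [0.5345 -0.6897; -4.2414 0.8276]
AᵀP(A−BK) = [8.9009 -4.5172; -4.5172 2.3448]
P' = Q + AᵀP(A−BK) = [21.9009 -2.5172; -2.5172 3.3448]
tr(P') = 25.2457


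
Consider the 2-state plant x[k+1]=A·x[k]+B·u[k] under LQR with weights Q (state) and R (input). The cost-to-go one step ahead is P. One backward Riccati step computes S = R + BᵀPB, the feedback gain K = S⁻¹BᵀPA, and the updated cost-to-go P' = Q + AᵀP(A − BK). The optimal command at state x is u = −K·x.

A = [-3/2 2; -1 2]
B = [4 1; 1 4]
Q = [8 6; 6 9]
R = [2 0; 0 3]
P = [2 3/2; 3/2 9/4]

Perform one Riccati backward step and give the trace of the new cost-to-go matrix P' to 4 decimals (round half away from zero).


18.0668

BᵀP = [9.5000 8.2500; 8.0000 10.5000]
S = R + BᵀPB = [2 0; 0 3] + [46.2500 42.5000; 42.5000 50.0000] = [48.2500 42.5000; 42.5000 53.0000]
BᵀPA = [-22.5000 35.5000; -22.5000 37.0000]
K = S⁻¹·BᵀPA = [-0.3146 0.4115; -0.1723 0.3682]
A−BK = [-0.0694 -0.0140; 0.0037 0.1158]
AᵀP(A−BK) = [0.2959 -0.4584; -0.4584 0.7710]
P' = Q + AᵀP(A−BK) = [8.2959 5.5416; 5.5416 9.7710]
tr(P') = 18.0668


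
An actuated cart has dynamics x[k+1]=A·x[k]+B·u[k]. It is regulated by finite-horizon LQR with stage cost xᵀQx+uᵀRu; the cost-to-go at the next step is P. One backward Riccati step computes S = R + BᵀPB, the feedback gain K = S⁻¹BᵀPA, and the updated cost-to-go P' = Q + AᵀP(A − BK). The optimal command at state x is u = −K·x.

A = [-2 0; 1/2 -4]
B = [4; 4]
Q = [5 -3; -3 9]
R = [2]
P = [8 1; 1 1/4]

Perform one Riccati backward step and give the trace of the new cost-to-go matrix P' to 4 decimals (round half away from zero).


BᵀP = [36.0000 5.0000]
S = R + BᵀPB = [2] + [164.0000] = [166.0000]
BᵀPA = [-69.5000 -20.0000]
K = S⁻¹·BᵀPA = [-0.4187 -0.1205]
A−BK = [-0.3253 0.4819; 2.1747 -3.5181]
AᵀP(A−BK) = [0.9646 -0.8735; -0.8735 1.5904]
P' = Q + AᵀP(A−BK) = [5.9646 -3.8735; -3.8735 10.5904]
tr(P') = 16.5550

16.5550


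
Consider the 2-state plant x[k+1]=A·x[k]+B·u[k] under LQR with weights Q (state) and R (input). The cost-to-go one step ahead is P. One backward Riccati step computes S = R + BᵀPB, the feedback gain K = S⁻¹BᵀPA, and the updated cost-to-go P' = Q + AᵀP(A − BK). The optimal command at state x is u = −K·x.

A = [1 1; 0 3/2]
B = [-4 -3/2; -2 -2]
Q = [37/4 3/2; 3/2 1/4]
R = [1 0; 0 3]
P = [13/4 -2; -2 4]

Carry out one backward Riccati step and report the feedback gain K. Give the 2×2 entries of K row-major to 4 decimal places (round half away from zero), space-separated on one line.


-0.3369 -0.0453 0.2566 -0.5424

BᵀP = [-9.0000 0.0000; -0.8750 -5.0000]
S = R + BᵀPB = [1 0; 0 3] + [36.0000 13.5000; 13.5000 11.3125] = [37.0000 13.5000; 13.5000 14.3125]
BᵀPA = [-9.0000 -9.0000; -0.8750 -8.3750]
K = S⁻¹·BᵀPA = [-0.3369 -0.0453; 0.2566 -0.5424]
A−BK = [0.0374 0.0050; -0.1605 0.3245]
AᵀP(A−BK) = [0.4427 -0.6327; -0.6327 1.2994]
P' = Q + AᵀP(A−BK) = [9.6927 0.8673; 0.8673 1.5494]
tr(P') = 11.2421


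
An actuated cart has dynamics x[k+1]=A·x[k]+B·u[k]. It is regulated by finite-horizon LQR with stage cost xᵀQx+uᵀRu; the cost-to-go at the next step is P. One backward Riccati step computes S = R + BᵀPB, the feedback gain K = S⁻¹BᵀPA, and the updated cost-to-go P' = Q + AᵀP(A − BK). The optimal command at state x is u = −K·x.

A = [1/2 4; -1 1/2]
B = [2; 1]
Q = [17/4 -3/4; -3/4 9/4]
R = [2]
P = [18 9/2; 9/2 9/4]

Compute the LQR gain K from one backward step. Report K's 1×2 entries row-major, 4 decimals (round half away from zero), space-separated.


0.0955 1.7785

BᵀP = [40.5000 11.2500]
S = R + BᵀPB = [2] + [92.2500] = [94.2500]
BᵀPA = [9.0000 167.6250]
K = S⁻¹·BᵀPA = [0.0955 1.7785]
A−BK = [0.3090 0.4430; -1.0955 -1.2785]
AᵀP(A−BK) = [1.3906 1.9934; 1.9934 8.4390]
P' = Q + AᵀP(A−BK) = [5.6406 1.2434; 1.2434 10.6890]
tr(P') = 16.3296


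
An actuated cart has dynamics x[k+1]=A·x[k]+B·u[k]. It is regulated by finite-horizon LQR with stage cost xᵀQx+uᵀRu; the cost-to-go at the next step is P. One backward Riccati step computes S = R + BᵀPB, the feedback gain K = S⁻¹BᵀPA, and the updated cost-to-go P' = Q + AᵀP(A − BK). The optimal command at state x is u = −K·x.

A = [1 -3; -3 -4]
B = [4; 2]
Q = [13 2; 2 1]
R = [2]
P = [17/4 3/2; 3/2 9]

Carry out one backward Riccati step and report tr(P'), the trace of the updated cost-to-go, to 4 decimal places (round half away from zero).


BᵀP = [20.0000 24.0000]
S = R + BᵀPB = [2] + [128.0000] = [130.0000]
BᵀPA = [-52.0000 -156.0000]
K = S⁻¹·BᵀPA = [-0.4000 -1.2000]
A−BK = [2.6000 1.8000; -2.2000 -1.6000]
AᵀP(A−BK) = [55.4500 40.3500; 40.3500 31.0500]
P' = Q + AᵀP(A−BK) = [68.4500 42.3500; 42.3500 32.0500]
tr(P') = 100.5000

100.5000


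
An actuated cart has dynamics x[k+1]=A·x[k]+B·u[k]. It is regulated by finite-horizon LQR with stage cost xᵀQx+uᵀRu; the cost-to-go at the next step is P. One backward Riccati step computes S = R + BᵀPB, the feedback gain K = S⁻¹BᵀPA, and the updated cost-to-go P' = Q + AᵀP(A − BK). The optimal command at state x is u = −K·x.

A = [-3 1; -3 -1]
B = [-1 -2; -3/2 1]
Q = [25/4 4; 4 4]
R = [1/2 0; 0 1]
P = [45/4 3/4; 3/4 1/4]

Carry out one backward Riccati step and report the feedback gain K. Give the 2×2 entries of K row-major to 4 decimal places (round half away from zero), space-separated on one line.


1.6949 -0.0314 0.6696 -0.4568

BᵀP = [-12.3750 -1.1250; -21.7500 -1.2500]
S = R + BᵀPB = [1/2 0; 0 1] + [14.0625 23.6250; 23.6250 42.2500] = [14.5625 23.6250; 23.6250 43.2500]
BᵀPA = [40.5000 -11.2500; 69.0000 -20.5000]
K = S⁻¹·BᵀPA = [1.6949 -0.0314; 0.6696 -0.4568]
A−BK = [0.0340 0.0549; -1.1273 -0.5902]
AᵀP(A−BK) = [2.1578 -0.2066; -0.2066 0.2816]
P' = Q + AᵀP(A−BK) = [8.4078 3.7934; 3.7934 4.2816]
tr(P') = 12.6894


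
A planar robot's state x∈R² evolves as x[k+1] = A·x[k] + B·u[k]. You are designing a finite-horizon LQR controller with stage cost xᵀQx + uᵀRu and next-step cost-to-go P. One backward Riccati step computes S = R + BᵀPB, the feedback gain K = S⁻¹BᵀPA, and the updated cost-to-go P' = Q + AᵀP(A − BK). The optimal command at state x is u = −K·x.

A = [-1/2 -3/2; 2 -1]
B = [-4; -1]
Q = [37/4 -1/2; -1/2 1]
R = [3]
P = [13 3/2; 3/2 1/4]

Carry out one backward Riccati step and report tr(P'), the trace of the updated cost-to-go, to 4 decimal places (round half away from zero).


BᵀP = [-53.5000 -6.2500]
S = R + BᵀPB = [3] + [220.2500] = [223.2500]
BᵀPA = [14.2500 86.5000]
K = S⁻¹·BᵀPA = [0.0638 0.3875]
A−BK = [-0.2447 0.0498; 2.0638 -0.6125]
AᵀP(A−BK) = [0.3404 -0.0213; -0.0213 0.4849]
P' = Q + AᵀP(A−BK) = [9.5904 -0.5213; -0.5213 1.4849]
tr(P') = 11.0753

11.0753


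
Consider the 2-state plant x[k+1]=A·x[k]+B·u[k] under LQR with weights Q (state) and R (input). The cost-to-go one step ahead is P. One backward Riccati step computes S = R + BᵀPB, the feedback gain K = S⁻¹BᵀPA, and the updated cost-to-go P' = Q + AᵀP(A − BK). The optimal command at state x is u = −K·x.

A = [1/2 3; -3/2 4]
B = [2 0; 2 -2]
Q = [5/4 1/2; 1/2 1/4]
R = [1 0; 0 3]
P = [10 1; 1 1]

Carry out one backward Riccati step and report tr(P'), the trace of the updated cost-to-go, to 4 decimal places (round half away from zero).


5.6458

BᵀP = [22.0000 4.0000; -2.0000 -2.0000]
S = R + BᵀPB = [1 0; 0 3] + [52.0000 -8.0000; -8.0000 4.0000] = [53.0000 -8.0000; -8.0000 7.0000]
BᵀPA = [5.0000 82.0000; 2.0000 -14.0000]
K = S⁻¹·BᵀPA = [0.1661 1.5049; 0.4756 -0.2801]
A−BK = [0.1678 -0.0098; -0.8811 0.4300]
AᵀP(A−BK) = [1.4682 -0.4642; -0.4642 2.6775]
P' = Q + AᵀP(A−BK) = [2.7182 0.0358; 0.0358 2.9275]
tr(P') = 5.6458


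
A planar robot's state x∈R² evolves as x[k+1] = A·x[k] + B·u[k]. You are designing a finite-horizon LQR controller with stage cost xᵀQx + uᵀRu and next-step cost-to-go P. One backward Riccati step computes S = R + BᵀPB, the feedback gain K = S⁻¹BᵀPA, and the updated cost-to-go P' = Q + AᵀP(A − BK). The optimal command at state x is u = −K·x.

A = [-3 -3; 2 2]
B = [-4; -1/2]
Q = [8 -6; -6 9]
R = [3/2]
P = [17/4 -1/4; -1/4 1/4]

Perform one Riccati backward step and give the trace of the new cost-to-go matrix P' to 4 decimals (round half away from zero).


21.4813

BᵀP = [-16.8750 0.8750]
S = R + BᵀPB = [3/2] + [67.0625] = [68.5625]
BᵀPA = [52.3750 52.3750]
K = S⁻¹·BᵀPA = [0.7639 0.7639]
A−BK = [0.0556 0.0556; 2.3820 2.3820]
AᵀP(A−BK) = [2.2407 2.2407; 2.2407 2.2407]
P' = Q + AᵀP(A−BK) = [10.2407 -3.7593; -3.7593 11.2407]
tr(P') = 21.4813


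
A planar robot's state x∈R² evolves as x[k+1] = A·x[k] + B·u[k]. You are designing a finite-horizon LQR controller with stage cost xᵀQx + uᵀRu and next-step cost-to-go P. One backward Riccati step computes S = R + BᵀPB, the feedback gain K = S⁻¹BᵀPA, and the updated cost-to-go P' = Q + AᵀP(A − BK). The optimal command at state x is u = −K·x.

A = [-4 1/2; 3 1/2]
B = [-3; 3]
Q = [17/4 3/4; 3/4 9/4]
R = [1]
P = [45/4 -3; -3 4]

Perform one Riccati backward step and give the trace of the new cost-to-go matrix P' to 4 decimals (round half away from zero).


BᵀP = [-42.7500 21.0000]
S = R + BᵀPB = [1] + [191.2500] = [192.2500]
BᵀPA = [234.0000 -10.8750]
K = S⁻¹·BᵀPA = [1.2172 -0.0566]
A−BK = [-0.3485 0.3303; -0.6515 0.6697]
AᵀP(A−BK) = [3.1834 -1.7633; -1.7633 1.6973]
P' = Q + AᵀP(A−BK) = [7.4334 -1.0133; -1.0133 3.9473]
tr(P') = 11.3807

11.3807


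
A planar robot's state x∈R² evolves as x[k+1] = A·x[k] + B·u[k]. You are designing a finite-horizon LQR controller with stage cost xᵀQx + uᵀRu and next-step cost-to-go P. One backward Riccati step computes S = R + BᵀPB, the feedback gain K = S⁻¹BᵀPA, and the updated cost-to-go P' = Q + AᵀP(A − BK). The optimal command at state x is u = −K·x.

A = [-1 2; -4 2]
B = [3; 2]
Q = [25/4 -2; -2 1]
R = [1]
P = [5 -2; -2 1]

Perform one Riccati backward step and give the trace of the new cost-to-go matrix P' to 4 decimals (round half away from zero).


BᵀP = [11.0000 -4.0000]
S = R + BᵀPB = [1] + [25.0000] = [26.0000]
BᵀPA = [5.0000 14.0000]
K = S⁻¹·BᵀPA = [0.1923 0.5385]
A−BK = [-1.5769 0.3846; -4.3846 0.9231]
AᵀP(A−BK) = [4.0385 -0.6923; -0.6923 0.4615]
P' = Q + AᵀP(A−BK) = [10.2885 -2.6923; -2.6923 1.4615]
tr(P') = 11.7500

11.7500


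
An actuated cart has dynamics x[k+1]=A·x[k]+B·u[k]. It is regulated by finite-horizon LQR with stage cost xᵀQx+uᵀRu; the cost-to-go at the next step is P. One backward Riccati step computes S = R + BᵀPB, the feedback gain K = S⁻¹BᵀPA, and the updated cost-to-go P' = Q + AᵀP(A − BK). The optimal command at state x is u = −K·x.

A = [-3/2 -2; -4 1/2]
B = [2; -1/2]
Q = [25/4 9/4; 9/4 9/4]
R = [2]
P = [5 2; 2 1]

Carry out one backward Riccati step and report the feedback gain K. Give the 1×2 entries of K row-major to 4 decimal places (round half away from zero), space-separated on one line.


BᵀP = [9.0000 3.5000]
S = R + BᵀPB = [2] + [16.2500] = [18.2500]
BᵀPA = [-27.5000 -16.2500]
K = S⁻¹·BᵀPA = [-1.5068 -0.8904]
A−BK = [1.5137 -0.2192; -4.7534 0.0548]
AᵀP(A−BK) = [9.8116 3.0137; 3.0137 1.7808]
P' = Q + AᵀP(A−BK) = [16.0616 5.2637; 5.2637 4.0308]
tr(P') = 20.0925

-1.5068 -0.8904


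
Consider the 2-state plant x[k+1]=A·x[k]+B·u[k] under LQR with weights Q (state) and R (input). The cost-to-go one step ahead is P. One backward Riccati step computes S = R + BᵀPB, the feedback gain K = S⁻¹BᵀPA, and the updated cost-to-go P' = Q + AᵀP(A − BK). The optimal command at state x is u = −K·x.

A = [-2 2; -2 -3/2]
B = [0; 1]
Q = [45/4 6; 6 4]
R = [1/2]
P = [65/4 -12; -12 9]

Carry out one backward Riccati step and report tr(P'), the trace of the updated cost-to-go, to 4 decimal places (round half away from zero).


25.6842

BᵀP = [-12.0000 9.0000]
S = R + BᵀPB = [1/2] + [9.0000] = [9.5000]
BᵀPA = [6.0000 -37.5000]
K = S⁻¹·BᵀPA = [0.6316 -3.9474]
A−BK = [-2.0000 2.0000; -2.6316 2.4474]
AᵀP(A−BK) = [1.2105 -2.3158; -2.3158 9.2237]
P' = Q + AᵀP(A−BK) = [12.4605 3.6842; 3.6842 13.2237]
tr(P') = 25.6842


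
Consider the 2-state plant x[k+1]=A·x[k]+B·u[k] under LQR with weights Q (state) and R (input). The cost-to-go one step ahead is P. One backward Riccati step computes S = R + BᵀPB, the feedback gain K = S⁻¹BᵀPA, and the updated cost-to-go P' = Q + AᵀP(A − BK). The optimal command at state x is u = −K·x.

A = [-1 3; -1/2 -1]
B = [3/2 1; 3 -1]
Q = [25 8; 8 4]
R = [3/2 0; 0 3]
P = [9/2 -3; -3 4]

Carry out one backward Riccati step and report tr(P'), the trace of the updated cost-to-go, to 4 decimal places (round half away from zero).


42.1276

BᵀP = [-2.2500 7.5000; 7.5000 -7.0000]
S = R + BᵀPB = [3/2 0; 0 3] + [19.1250 -9.7500; -9.7500 14.5000] = [20.6250 -9.7500; -9.7500 17.5000]
BᵀPA = [-1.5000 -14.2500; -4.0000 29.5000]
K = S⁻¹·BᵀPA = [-0.2454 0.1439; -0.3653 1.7659]
A−BK = [-0.2666 1.0183; -0.1291 0.3343]
AᵀP(A−BK) = [0.6707 -2.7207; -2.7207 12.4570]
P' = Q + AᵀP(A−BK) = [25.6707 5.2793; 5.2793 16.4570]
tr(P') = 42.1276
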